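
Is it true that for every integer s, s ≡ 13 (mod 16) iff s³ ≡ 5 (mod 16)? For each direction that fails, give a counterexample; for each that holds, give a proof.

(⇒) Suppose s ≡ 13 (mod 16). Write s = 16j + 13. Then (16j + 13)³ = 4096j³ + 9984j² + 8112j + 2197 = 16(256j³ + 624j² + 507j + 137) + 5, so s³ ≡ 5 (mod 16).

(⇐) Conversely, suppose s³ ≡ 5 (mod 16). The only residue r in {0, …, 15} with r³ ≡ 5 (mod 16) is r = 13, so s ≡ 13 (mod 16).

Both directions hold; the statement is true.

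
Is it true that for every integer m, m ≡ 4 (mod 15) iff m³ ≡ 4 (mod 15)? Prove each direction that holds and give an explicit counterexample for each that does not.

Both directions hold; the statement is true.

[⇐] Suppose m³ ≡ 4 (mod 15). The only residue r in {0, …, 14} with r³ ≡ 4 (mod 15) is r = 4, so m ≡ 4 (mod 15).

[⇒] Suppose m ≡ 4 (mod 15). Write m = 15j + 4. Then (15j + 4)³ = 3375j³ + 2700j² + 720j + 64 = 15(225j³ + 180j² + 48j + 4) + 4, so m³ ≡ 4 (mod 15).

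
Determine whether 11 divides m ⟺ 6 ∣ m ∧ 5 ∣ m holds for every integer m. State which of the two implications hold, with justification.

Neither direction holds.

Forward direction. This fails: take m = 11. Certainly 11 ∣ 11, but 6 ∤ 11.

Converse. This fails: take m = 30. Both 6 ∣ 30 and 5 ∣ 30, yet 30 is not a multiple of 11 (since 30 = 2·11 + 8), so 11 ∤ 30.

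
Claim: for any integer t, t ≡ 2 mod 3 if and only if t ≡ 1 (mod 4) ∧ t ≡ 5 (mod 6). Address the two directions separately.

Forward direction. This fails: t = 8 gives 8 ≡ 2 (mod 3) but 8 ≡ 0 (mod 4), so the conjunction on the right does not hold.

Converse. If t ≡ 1 (mod 4) and t ≡ 5 (mod 6), then by the Chinese remainder theorem t ≡ 5 (mod 12). Since 5 ≡ 2 (mod 3) and 3 ∣ 12, we get t ≡ 2 (mod 3).

(⇒) fails; (⇐) holds.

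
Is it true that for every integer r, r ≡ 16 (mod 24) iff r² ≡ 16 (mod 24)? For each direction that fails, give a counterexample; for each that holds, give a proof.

Forward direction. Suppose r ≡ 16 (mod 24). Write r = 24j + 16. Then (24j + 16)² = 576j² + 768j + 256 = 24(24j² + 32j + 10) + 16, so r² ≡ 16 (mod 24).

Converse. This fails: take r = 4. Then 4² = 16 ≡ 16 (mod 24), yet 4 ≡ 4 (mod 24), not 16.

The forward direction holds; the converse fails.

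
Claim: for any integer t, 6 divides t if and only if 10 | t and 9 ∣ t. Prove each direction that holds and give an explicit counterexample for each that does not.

Only the converse holds.

(⟹) This fails: take t = 6. Certainly 6 ∣ 6, but 10 ∤ 6.

(⟸) Suppose 10 ∣ t and 9 ∣ t. Any common multiple of 10 and 9 is a multiple of their lcm; here gcd(10, 9) = 1, so lcm(10, 9) = 10·9 = 90, so 90 ∣ t. Since 6 ∣ 90, it follows that 6 ∣ t.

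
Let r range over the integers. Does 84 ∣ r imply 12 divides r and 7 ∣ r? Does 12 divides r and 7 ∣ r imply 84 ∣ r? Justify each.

Both directions hold; the statement is true.

Converse. Suppose 12 ∣ r and 7 ∣ r. Any common multiple of 12 and 7 is a multiple of their lcm; here gcd(12, 7) = 1, so lcm(12, 7) = 12·7 = 84, so 84 ∣ r.

Forward direction. If 84 ∣ r, write r = 84q. Since 84 = 7·12, r = 12·(7q), so 12 ∣ r; and since 84 = 12·7, r = 7·(12q), so 7 ∣ r.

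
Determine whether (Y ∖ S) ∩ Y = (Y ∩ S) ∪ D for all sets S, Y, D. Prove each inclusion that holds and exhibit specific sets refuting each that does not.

(⊆) This inclusion fails. Take S = ∅, Y = {1}, D = ∅; then 1 ∈ (Y ∖ S) ∩ Y but 1 ∉ (Y ∩ S) ∪ D.

(⊇) This inclusion fails. Take S = {1}, Y = {1}, D = ∅; then 1 ∈ (Y ∩ S) ∪ D but 1 ∉ (Y ∖ S) ∩ Y.

Neither inclusion holds.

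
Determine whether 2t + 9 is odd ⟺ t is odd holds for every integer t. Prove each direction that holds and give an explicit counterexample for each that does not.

[⇒] This fails: take t = 4. Then 2t + 9 = 17, which is odd, yet t = 4 is even, not odd.

[⇐] Suppose t is odd. Since 2 is even, 2t is even for every t, so 2t + 9 has the same parity as 9, which is odd. Hence 2t + 9 is odd.

The forward direction fails; the converse holds.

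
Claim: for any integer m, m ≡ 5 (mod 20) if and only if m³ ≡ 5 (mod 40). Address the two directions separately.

(⇒) fails; (⇐) holds.

[⇒] This fails: take m = 25. Then 25 ≡ 5 (mod 20), but 25³ = 15625 ≡ 25 (mod 40), not 5.

[⇐] Conversely, the residues r modulo 40 with r³ ≡ 5 (mod 40) are exactly {5}, and each is ≡ 5 (mod 20).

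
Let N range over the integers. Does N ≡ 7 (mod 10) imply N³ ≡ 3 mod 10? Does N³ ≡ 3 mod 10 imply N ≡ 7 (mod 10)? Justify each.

Forward direction. Suppose N ≡ 7 (mod 10). Write N = 10j + 7. Then (10j + 7)³ = 1000j³ + 2100j² + 1470j + 343 = 10(100j³ + 210j² + 147j + 34) + 3, so N³ ≡ 3 (mod 10).

Converse. Suppose N³ ≡ 3 (mod 10). The only residue r in {0, …, 9} with r³ ≡ 3 (mod 10) is r = 7, so N ≡ 7 (mod 10).

The biconditional holds.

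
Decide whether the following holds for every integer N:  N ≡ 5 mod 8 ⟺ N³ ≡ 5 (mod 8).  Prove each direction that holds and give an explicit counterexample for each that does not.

(→) Suppose N ≡ 5 mod 8. Write N = 8j + 5. Then (8j + 5)³ = 512j³ + 960j² + 600j + 125 = 8(64j³ + 120j² + 75j + 15) + 5, so N³ ≡ 5 (mod 8).

(←) Conversely, suppose N³ ≡ 5 (mod 8). The only residue r in {0, …, 7} with r³ ≡ 5 (mod 8) is r = 5, so N ≡ 5 (mod 8).

Both directions hold; the statement is true.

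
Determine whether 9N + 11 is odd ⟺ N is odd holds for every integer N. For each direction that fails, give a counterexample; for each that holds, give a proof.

Neither direction holds.

(⟹) This fails: N = 6 gives 9N + 11 = 65, which is odd, but 6 is even, not odd.

(⟸) This also fails: N = 3 is odd, but 9N + 11 = 38 is even, not odd.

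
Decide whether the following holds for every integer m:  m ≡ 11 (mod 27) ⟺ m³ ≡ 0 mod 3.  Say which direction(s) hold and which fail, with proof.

(⟹) This fails: take m = 11. Then 11 ≡ 11 (mod 27), but 11³ = 1331 ≡ 2 (mod 3), not 0.

(⟸) This fails: take m = 0. Then 0³ = 0 ≡ 0 (mod 3), yet 0 ≡ 0 (mod 27), not 11.

Neither implication holds.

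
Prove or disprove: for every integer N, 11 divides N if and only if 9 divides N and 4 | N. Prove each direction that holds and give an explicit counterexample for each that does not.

Neither direction holds.

(⇒) This fails: take N = 11. Certainly 11 ∣ 11, but 9 ∤ 11.

(⇐) This fails: take N = 36. Both 9 ∣ 36 and 4 ∣ 36, yet 36 is not a multiple of 11 (since 36 = 3·11 + 3), so 11 ∤ 36.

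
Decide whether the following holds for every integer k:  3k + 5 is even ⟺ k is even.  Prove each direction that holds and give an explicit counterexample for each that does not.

Forward direction. This fails: k = 1 gives 3k + 5 = 8, which is even, but 1 is odd, not even.

Converse. This also fails: k = 2 is even, but 3k + 5 = 11 is odd, not even.

Both directions fail.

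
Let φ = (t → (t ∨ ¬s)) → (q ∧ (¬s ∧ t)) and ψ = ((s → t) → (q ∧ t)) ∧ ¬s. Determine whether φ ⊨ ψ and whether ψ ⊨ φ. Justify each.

The biconditional holds.

(→) Assume the antecedent. If s is true, the antecedent cannot hold. If s is false, the antecedent forces (s = F, q = T, t = T), and ((s → t) → (q ∧ t)) ∧ ¬s holds there. Either way ((s → t) → (q ∧ t)) ∧ ¬s holds.

(←) Assume the antecedent. If s is true, the antecedent cannot hold. If s is false, the antecedent forces (s = F, q = T, t = T), and the consequent holds there. Either way the consequent holds.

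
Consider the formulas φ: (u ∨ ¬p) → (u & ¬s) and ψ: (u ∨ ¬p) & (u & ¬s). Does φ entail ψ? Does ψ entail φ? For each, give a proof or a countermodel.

(→) This fails. Under p = T, u = F, s = F, the left side is true but the right side is false.

(←) Assume the antecedent. If p is true, the antecedent forces (p = T, u = T, s = F), and (u ∨ ¬p) → (u & ¬s) holds there. If p is false, the antecedent forces (p = F, u = T, s = F), and (u ∨ ¬p) → (u & ¬s) holds there. Either way (u ∨ ¬p) → (u & ¬s) holds.

(⇒) fails; (⇐) holds.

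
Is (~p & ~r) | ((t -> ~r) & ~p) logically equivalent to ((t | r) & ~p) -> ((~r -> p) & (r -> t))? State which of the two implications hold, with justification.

(⟹) This fails. Under r = T, p = F, t = F, the left side is true but the right side is false.

(⟸) This fails. Under r = F, p = T, t = F, the left side is false but the right side is true.

Both directions fail.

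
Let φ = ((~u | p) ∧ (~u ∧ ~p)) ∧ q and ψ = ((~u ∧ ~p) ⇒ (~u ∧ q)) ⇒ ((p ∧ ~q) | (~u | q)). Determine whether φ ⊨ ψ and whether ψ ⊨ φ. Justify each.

[⇒] Assume the antecedent. If p is true, the antecedent cannot hold. If p is false, the antecedent forces (p = F, q = T, u = F), and the consequent holds there. Either way the consequent holds.

[⇐] This fails. Under p = F, q = F, u = F, the left side is false but the right side is true.

(⇒) holds; (⇐) fails.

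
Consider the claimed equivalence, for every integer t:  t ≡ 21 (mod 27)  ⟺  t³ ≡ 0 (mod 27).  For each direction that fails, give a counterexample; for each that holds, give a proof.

(⟸) This fails: take t = 0. Then 0³ = 0 ≡ 0 (mod 27), yet 0 ≡ 0 (mod 27), not 21.

(⟹) Suppose t ≡ 21 (mod 27). Write t = 27j + 21. Then (27j + 21)³ = 19683j³ + 45927j² + 35721j + 9261 = 27(729j³ + 1701j² + 1323j + 343) + 0, so t³ ≡ 0 (mod 27).

Only the forward direction holds.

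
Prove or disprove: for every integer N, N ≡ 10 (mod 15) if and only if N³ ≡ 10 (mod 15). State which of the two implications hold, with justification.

Both directions hold.

[⇒] Suppose N ≡ 10 (mod 15). Write N = 15j + 10. Then (15j + 10)³ = 3375j³ + 6750j² + 4500j + 1000 = 15(225j³ + 450j² + 300j + 66) + 10, so N³ ≡ 10 (mod 15).

[⇐] Conversely, suppose N³ ≡ 10 (mod 15). The only residue r in {0, …, 14} with r³ ≡ 10 (mod 15) is r = 10, so N ≡ 10 (mod 15).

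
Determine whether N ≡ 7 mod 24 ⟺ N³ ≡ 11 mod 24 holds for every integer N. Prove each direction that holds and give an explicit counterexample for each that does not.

Both directions fail.

(⟹) This fails: take N = 7. Then 7 ≡ 7 (mod 24), but 7³ = 343 ≡ 7 (mod 24), not 11.

(⟸) This fails: take N = 11. Then 11³ = 1331 ≡ 11 (mod 24), yet 11 ≡ 11 (mod 24), not 7.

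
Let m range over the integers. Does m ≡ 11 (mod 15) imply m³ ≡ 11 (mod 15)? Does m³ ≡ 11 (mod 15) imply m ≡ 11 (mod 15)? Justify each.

(⇐) Suppose m³ ≡ 11 (mod 15). The only residue r in {0, …, 14} with r³ ≡ 11 (mod 15) is r = 11, so m ≡ 11 (mod 15).

(⇒) Suppose m ≡ 11 (mod 15). Write m = 15j + 11. Then (15j + 11)³ = 3375j³ + 7425j² + 5445j + 1331 = 15(225j³ + 495j² + 363j + 88) + 11, so m³ ≡ 11 (mod 15).

Both implications hold.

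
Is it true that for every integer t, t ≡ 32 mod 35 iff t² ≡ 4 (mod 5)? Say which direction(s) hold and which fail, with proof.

Only the forward implication holds.

[⇐] This fails: take t = 2. Then 2² = 4 ≡ 4 (mod 5), yet 2 ≡ 2 (mod 35), not 32.

[⇒] Suppose t ≡ 32 (mod 35). Then t² ≡ 32² = 1024 (mod 35), and since 5 ∣ 35, also t² ≡ 4 (mod 5).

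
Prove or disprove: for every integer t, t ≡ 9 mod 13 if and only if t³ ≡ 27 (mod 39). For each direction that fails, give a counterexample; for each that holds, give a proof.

(⇒) This fails: take t = 22. Then 22 ≡ 9 (mod 13), but 22³ = 10648 ≡ 1 (mod 39), not 27.

(⇐) This fails: take t = 3. Then 3³ = 27 ≡ 27 (mod 39), yet 3 ≡ 3 (mod 13), not 9.

(⇒) fails and (⇐) fails.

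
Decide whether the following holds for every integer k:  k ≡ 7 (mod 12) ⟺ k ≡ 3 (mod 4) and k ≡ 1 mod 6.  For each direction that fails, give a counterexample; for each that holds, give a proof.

The biconditional holds.

(⇐) If k ≡ 3 (mod 4) and k ≡ 1 (mod 6), then by the Chinese remainder theorem k ≡ 7 (mod 12). This is exactly k ≡ 7 (mod 12).

(⇒) Suppose k ≡ 7 (mod 12); write k = 12j + 7. Since 4 ∣ 12, reducing mod 4 gives k ≡ 7 ≡ 3 (mod 4); since 6 ∣ 12, reducing mod 6 gives k ≡ 7 ≡ 1 (mod 6).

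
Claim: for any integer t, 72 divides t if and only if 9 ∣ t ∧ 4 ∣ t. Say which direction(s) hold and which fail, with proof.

Only the forward direction holds.

(⇒) If 72 ∣ t, write t = 72q. Since 72 = 8·9, t = 9·(8q), so 9 ∣ t; and since 72 = 18·4, t = 4·(18q), so 4 ∣ t.

(⇐) This fails: take t = 36. Both 9 ∣ 36 and 4 ∣ 36, yet 36 is not a multiple of 72 (since 36 = 0·72 + 36), so 72 ∤ 36.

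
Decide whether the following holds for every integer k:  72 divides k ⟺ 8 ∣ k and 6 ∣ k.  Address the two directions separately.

(⟹) If 72 ∣ k, write k = 72q. Since 72 = 9·8, k = 8·(9q), so 8 ∣ k; and since 72 = 12·6, k = 6·(12q), so 6 ∣ k.

(⟸) This fails: take k = 24. Both 8 ∣ 24 and 6 ∣ 24, yet 24 is not a multiple of 72 (since 24 = 0·72 + 24), so 72 ∤ 24.

(⇒) holds; (⇐) fails.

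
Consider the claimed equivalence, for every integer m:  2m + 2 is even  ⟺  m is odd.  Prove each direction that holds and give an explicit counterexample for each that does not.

Only the converse holds.

(⟸) Suppose m is odd. Since 2 is even, 2m is even for every m, so 2m + 2 has the same parity as 2, which is even. Hence 2m + 2 is even.

(⟹) This fails: take m = 2. Then 2m + 2 = 6, which is even, yet m = 2 is even, not odd.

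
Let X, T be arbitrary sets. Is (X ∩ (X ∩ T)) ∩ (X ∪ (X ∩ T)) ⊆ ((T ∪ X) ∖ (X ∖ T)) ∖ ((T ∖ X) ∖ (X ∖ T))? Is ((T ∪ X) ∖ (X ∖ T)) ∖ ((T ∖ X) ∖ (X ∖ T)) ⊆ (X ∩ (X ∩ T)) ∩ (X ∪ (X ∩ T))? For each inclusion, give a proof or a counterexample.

Reverse inclusion. Let x ∈ ((T ∪ X) ∖ (X ∖ T)) ∖ ((T ∖ X) ∖ (X ∖ T)). Then x ∈ X ∩ T, from which x ∈ (X ∩ (X ∩ T)) ∩ (X ∪ (X ∩ T)).

Forward inclusion. Let x ∈ (X ∩ (X ∩ T)) ∩ (X ∪ (X ∩ T)). Then x ∈ X ∩ T, from which x ∈ ((T ∪ X) ∖ (X ∖ T)) ∖ ((T ∖ X) ∖ (X ∖ T)).

Both inclusions hold; the sets are equal.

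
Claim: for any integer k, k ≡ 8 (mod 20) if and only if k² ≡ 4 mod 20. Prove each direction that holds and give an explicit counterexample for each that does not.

(⟸) This fails: take k = 2. Then 2² = 4 ≡ 4 (mod 20), yet 2 ≡ 2 (mod 20), not 8.

(⟹) Suppose k ≡ 8 (mod 20). Write k = 20j + 8. Then (20j + 8)² = 400j² + 320j + 64 = 20(20j² + 16j + 3) + 4, so k² ≡ 4 (mod 20).

Only the forward direction holds.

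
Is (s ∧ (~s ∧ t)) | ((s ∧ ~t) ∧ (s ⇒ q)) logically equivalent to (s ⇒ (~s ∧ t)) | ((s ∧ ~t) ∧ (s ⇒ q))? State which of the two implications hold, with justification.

[⇒] Assume the antecedent. If q is true, the antecedent forces (q = T, t = F, s = T), and the consequent holds there. If q is false, the antecedent cannot hold. Either way the consequent holds.

[⇐] This fails. Under q = F, t = F, s = F, the left side is false but the right side is true.

(⇒) holds; (⇐) fails.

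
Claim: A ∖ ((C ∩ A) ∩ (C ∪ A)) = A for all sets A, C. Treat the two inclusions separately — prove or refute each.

(⟹) Let x ∈ A ∖ ((C ∩ A) ∩ (C ∪ A)). Then x ∈ A and x ∉ C, from which x ∈ A.

(⟸) This inclusion fails. Take A = {1}, C = {1}; then 1 ∈ A but 1 ∉ A ∖ ((C ∩ A) ∩ (C ∪ A)).

The sets are not equal: only the forward inclusion holds.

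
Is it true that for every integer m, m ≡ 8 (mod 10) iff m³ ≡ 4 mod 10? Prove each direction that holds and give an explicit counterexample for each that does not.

Forward direction. This fails: take m = 8. Then 8 ≡ 8 (mod 10), but 8³ = 512 ≡ 2 (mod 10), not 4.

Converse. This fails: take m = 4. Then 4³ = 64 ≡ 4 (mod 10), yet 4 ≡ 4 (mod 10), not 8.

Neither direction holds.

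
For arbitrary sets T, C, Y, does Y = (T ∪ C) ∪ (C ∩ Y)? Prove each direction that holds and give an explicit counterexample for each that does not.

Forward inclusion. This inclusion fails. Take T = ∅, C = ∅, Y = {1}; then 1 ∈ Y but 1 ∉ (T ∪ C) ∪ (C ∩ Y).

Reverse inclusion. This inclusion fails. Take T = {1}, C = ∅, Y = ∅; then 1 ∈ (T ∪ C) ∪ (C ∩ Y) but 1 ∉ Y.

Both inclusions fail.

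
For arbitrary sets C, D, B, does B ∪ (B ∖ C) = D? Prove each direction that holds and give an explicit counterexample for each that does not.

(⊆) fails and (⊇) fails.

Forward inclusion. This inclusion fails. Take C = ∅, D = ∅, B = {1}; then 1 ∈ B ∪ (B ∖ C) but 1 ∉ D.

Reverse inclusion. This inclusion fails. Take C = ∅, D = {1}, B = ∅; then 1 ∈ D but 1 ∉ B ∪ (B ∖ C).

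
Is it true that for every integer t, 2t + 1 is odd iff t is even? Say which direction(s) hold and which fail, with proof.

Only the reverse direction holds.

(⇒) This fails: take t = 7. Then 2t + 1 = 15, which is odd, yet t = 7 is odd, not even.

(⇐) Suppose t is even. Since 2 is even, 2t is even for every t, so 2t + 1 has the same parity as 1, which is odd. Hence 2t + 1 is odd.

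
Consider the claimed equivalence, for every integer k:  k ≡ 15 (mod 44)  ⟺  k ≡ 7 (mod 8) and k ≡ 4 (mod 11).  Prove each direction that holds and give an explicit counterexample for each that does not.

(←) If k ≡ 7 (mod 8) and k ≡ 4 (mod 11), then by the Chinese remainder theorem k ≡ 15 (mod 88). Since 15 ≡ 15 (mod 44) and 44 ∣ 88, we get k ≡ 15 (mod 44).

(→) This fails: k = 59 gives 59 ≡ 15 (mod 44) but 59 ≡ 3 (mod 8), so the conjunction on the right does not hold.

(⇒) fails; (⇐) holds.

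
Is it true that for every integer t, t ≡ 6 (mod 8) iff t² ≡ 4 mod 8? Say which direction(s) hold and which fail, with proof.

Not equivalent: only (⇒) holds.

[⇒] Suppose t ≡ 6 (mod 8). Write t = 8j + 6. Then (8j + 6)² = 64j² + 96j + 36 = 8(8j² + 12j + 4) + 4, so t² ≡ 4 (mod 8).

[⇐] This fails: take t = 2. Then 2² = 4 ≡ 4 (mod 8), yet 2 ≡ 2 (mod 8), not 6.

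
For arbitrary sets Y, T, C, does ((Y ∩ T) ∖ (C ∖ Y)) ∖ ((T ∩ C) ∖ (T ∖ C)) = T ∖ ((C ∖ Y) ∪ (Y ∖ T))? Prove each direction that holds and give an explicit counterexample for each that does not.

Only the forward inclusion holds.

(⊇) This inclusion fails. Take Y = ∅, T = {1}, C = ∅; then 1 ∈ T ∖ ((C ∖ Y) ∪ (Y ∖ T)) but 1 ∉ ((Y ∩ T) ∖ (C ∖ Y)) ∖ ((T ∩ C) ∖ (T ∖ C)).

(⊆) Let x ∈ ((Y ∩ T) ∖ (C ∖ Y)) ∖ ((T ∩ C) ∖ (T ∖ C)). Then x ∈ Y ∩ T and x ∉ C, from which x ∈ T ∖ ((C ∖ Y) ∪ (Y ∖ T)).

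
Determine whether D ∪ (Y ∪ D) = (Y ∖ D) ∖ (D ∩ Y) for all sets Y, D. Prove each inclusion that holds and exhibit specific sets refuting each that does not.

(⊆) This inclusion fails. Take Y = ∅, D = {1}; then 1 ∈ D ∪ (Y ∪ D) but 1 ∉ (Y ∖ D) ∖ (D ∩ Y).

(⊇) Let x ∈ (Y ∖ D) ∖ (D ∩ Y). Then x ∈ Y and x ∉ D, from which x ∈ D ∪ (Y ∪ D).

Only the reverse inclusion holds.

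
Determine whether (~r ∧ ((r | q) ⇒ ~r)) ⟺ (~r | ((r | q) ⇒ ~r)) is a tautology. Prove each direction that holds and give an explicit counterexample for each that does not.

Equivalent; both directions hold.

(⇒) Assume the antecedent. If r is true, the antecedent cannot hold. If r is false, ~r | ((r | q) ⇒ ~r) reduces to true regardless of the other variables. Either way ~r | ((r | q) ⇒ ~r) holds.

(⇐) Assume the antecedent. If r is true, the antecedent cannot hold. If r is false, ~r ∧ ((r | q) ⇒ ~r) reduces to true regardless of the other variables. Either way ~r ∧ ((r | q) ⇒ ~r) holds.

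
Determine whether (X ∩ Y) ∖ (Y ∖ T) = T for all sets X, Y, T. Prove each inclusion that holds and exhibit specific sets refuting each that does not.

The sets are not equal: only the forward inclusion holds.

Forward inclusion. Let x ∈ (X ∩ Y) ∖ (Y ∖ T). Then x ∈ X ∩ Y ∩ T, from which x ∈ T.

Reverse inclusion. This inclusion fails. Take X = ∅, Y = ∅, T = {1}; then 1 ∈ T but 1 ∉ (X ∩ Y) ∖ (Y ∖ T).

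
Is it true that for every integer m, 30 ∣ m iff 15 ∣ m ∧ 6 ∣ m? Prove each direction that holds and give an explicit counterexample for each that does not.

Both implications hold.

(⇒) If 30 ∣ m, write m = 30q. Since 30 = 2·15, m = 15·(2q), so 15 ∣ m; and since 30 = 5·6, m = 6·(5q), so 6 ∣ m.

(⇐) Suppose 15 ∣ m and 6 ∣ m. Any common multiple of 15 and 6 is a multiple of their lcm; here lcm(15, 6) = 15·6/gcd(15, 6) = 90/3 = 30, so 30 ∣ m.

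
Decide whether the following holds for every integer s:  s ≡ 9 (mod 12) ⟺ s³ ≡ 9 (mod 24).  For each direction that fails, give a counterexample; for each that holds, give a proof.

(⇒) fails; (⇐) holds.

(⟹) This fails: take s = 21. Then 21 ≡ 9 (mod 12), but 21³ = 9261 ≡ 21 (mod 24), not 9.

(⟸) Conversely, the residues r modulo 24 with r³ ≡ 9 (mod 24) are exactly {9}, and each is ≡ 9 (mod 12).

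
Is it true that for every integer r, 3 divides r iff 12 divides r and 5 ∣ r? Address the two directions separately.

Only the converse holds.

(⇒) This fails: take r = 3. Certainly 3 ∣ 3, but 12 ∤ 3.

(⇐) Suppose 12 ∣ r and 5 ∣ r. Any common multiple of 12 and 5 is a multiple of their lcm; here gcd(12, 5) = 1, so lcm(12, 5) = 12·5 = 60, so 60 ∣ r. Since 3 ∣ 60, it follows that 3 ∣ r.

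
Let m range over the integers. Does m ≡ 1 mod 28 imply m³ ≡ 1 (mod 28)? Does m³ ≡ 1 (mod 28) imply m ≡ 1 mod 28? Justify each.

Only the forward implication holds.

[⇐] This fails: take m = 9. Then 9³ = 729 ≡ 1 (mod 28), yet 9 ≡ 9 (mod 28), not 1.

[⇒] Suppose m ≡ 1 mod 28. Write m = 28j + 1. Then (28j + 1)³ = 21952j³ + 2352j² + 84j + 1 = 28(784j³ + 84j² + 3j) + 1, so m³ ≡ 1 (mod 28).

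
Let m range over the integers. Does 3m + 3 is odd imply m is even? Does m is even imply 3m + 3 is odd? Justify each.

Both directions hold.

[⇒] Suppose 3m + 3 is odd. Since 3 is odd, 3m and m have the same parity, so 3m + 3 ≡ m + 3 (mod 2). As 3 is odd, 3m + 3 is odd exactly when m is even. Thus m is even.

[⇐] Conversely, suppose m is even; write m = 2j. Then 3m + 3 = 3·(2j) + 3 = 2·3j + 3, which is odd.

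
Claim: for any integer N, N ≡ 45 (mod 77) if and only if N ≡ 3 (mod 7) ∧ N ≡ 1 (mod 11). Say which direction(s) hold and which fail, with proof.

(⟹) Suppose N ≡ 45 (mod 77); write N = 77j + 45. Since 7 ∣ 77, reducing mod 7 gives N ≡ 45 ≡ 3 (mod 7); since 11 ∣ 77, reducing mod 11 gives N ≡ 45 ≡ 1 (mod 11).

(⟸) Conversely, if N ≡ 3 (mod 7) and N ≡ 1 (mod 11), then by the Chinese remainder theorem N ≡ 45 (mod 77). This is exactly N ≡ 45 (mod 77).

Equivalent; both directions hold.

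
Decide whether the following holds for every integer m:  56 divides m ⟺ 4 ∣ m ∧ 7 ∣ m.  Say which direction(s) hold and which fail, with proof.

The forward direction holds; the converse fails.

(⟹) If 56 ∣ m, write m = 56q. Since 56 = 14·4, m = 4·(14q), so 4 ∣ m; and since 56 = 8·7, m = 7·(8q), so 7 ∣ m.

(⟸) This fails: take m = 28. Both 4 ∣ 28 and 7 ∣ 28, yet 28 is not a multiple of 56 (since 28 = 0·56 + 28), so 56 ∤ 28.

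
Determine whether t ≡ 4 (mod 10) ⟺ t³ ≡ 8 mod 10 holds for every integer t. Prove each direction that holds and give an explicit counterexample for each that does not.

Both directions fail.

(⟹) This fails: take t = 4. Then 4 ≡ 4 (mod 10), but 4³ = 64 ≡ 4 (mod 10), not 8.

(⟸) This fails: take t = 2. Then 2³ = 8 ≡ 8 (mod 10), yet 2 ≡ 2 (mod 10), not 4.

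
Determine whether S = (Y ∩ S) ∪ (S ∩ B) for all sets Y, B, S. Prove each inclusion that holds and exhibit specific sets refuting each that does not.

(⟹) This inclusion fails. Take Y = ∅, B = ∅, S = {1}; then 1 ∈ S but 1 ∉ (Y ∩ S) ∪ (S ∩ B).

(⟸) Let x ∈ (Y ∩ S) ∪ (S ∩ B). Then either x ∈ Y ∩ S and x ∉ B; or x ∈ B ∩ S and x ∉ Y; or x ∈ Y ∩ B ∩ S. In each case x ∈ S, so (Y ∩ S) ∪ (S ∩ B) ⊆ S.

Only the reverse inclusion holds.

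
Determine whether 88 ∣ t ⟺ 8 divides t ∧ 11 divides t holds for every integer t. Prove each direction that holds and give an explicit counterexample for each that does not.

Forward direction. If 88 ∣ t, write t = 88q. Since 88 = 11·8, t = 8·(11q), so 8 ∣ t; and since 88 = 8·11, t = 11·(8q), so 11 ∣ t.

Converse. Suppose 8 ∣ t and 11 ∣ t. Any common multiple of 8 and 11 is a multiple of their lcm; here gcd(8, 11) = 1, so lcm(8, 11) = 8·11 = 88, so 88 ∣ t.

Both directions hold.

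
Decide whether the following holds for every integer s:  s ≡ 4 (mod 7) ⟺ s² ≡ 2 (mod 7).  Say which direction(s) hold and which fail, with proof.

Not equivalent: only (⇒) holds.

[⇐] This fails: take s = 3. Then 3² = 9 ≡ 2 (mod 7), yet 3 ≡ 3 (mod 7), not 4.

[⇒] Suppose s ≡ 4 (mod 7). Write s = 7j + 4. Then (7j + 4)² = 49j² + 56j + 16 = 7(7j² + 8j + 2) + 2, so s² ≡ 2 (mod 7).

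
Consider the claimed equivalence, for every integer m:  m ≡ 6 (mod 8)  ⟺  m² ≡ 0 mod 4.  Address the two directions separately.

Only the forward direction holds.

(⇒) Suppose m ≡ 6 (mod 8). Then m² ≡ 6² = 36 (mod 8), and since 4 ∣ 8, also m² ≡ 0 (mod 4).

(⇐) This fails: take m = 0. Then 0² = 0 ≡ 0 (mod 4), yet 0 ≡ 0 (mod 8), not 6.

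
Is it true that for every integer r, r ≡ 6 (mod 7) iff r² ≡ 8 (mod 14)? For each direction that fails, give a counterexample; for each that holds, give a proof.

Neither implication holds.

(⇒) This fails: take r = 13. Then 13 ≡ 6 (mod 7), but 13² = 169 ≡ 1 (mod 14), not 8.

(⇐) This fails: take r = 8. Then 8² = 64 ≡ 8 (mod 14), yet 8 ≡ 1 (mod 7), not 6.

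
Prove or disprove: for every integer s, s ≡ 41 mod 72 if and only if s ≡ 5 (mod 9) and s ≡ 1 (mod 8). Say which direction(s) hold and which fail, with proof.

[⇒] Suppose s ≡ 41 (mod 72); write s = 72j + 41. Since 9 ∣ 72, reducing mod 9 gives s ≡ 41 ≡ 5 (mod 9); since 8 ∣ 72, reducing mod 8 gives s ≡ 41 ≡ 1 (mod 8).

[⇐] Conversely, if s ≡ 5 (mod 9) and s ≡ 1 (mod 8), then by the Chinese remainder theorem s ≡ 41 (mod 72). This is exactly s ≡ 41 (mod 72).

Both implications hold.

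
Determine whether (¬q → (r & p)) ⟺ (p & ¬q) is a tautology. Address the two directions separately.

[⇒] This fails. Under r = F, p = F, q = T, the left side is true but the right side is false.

[⇐] This fails. Under r = F, p = T, q = F, the left side is false but the right side is true.

(⇒) fails and (⇐) fails.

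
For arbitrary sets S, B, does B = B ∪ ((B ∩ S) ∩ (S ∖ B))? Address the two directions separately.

The two sets are equal.

Forward inclusion. Let x ∈ B. Then either x ∈ B and x ∉ S; or x ∈ S ∩ B. In each case x ∈ B ∪ ((B ∩ S) ∩ (S ∖ B)), so B ⊆ B ∪ ((B ∩ S) ∩ (S ∖ B)).

Reverse inclusion. Let x ∈ B ∪ ((B ∩ S) ∩ (S ∖ B)). Then either x ∈ B and x ∉ S; or x ∈ S ∩ B. In each case x ∈ B, so B ∪ ((B ∩ S) ∩ (S ∖ B)) ⊆ B.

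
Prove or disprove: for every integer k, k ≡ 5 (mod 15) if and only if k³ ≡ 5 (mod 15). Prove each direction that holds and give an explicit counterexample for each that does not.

Both directions hold.

Converse. Suppose k³ ≡ 5 (mod 15). The only residue r in {0, …, 14} with r³ ≡ 5 (mod 15) is r = 5, so k ≡ 5 (mod 15).

Forward direction. Suppose k ≡ 5 (mod 15). Write k = 15j + 5. Then (15j + 5)³ = 3375j³ + 3375j² + 1125j + 125 = 15(225j³ + 225j² + 75j + 8) + 5, so k³ ≡ 5 (mod 15).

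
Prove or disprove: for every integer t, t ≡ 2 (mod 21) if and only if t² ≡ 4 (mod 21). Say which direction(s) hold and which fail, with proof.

(⟹) Suppose t ≡ 2 (mod 21). Write t = 21j + 2. Then (21j + 2)² = 441j² + 84j + 4 = 21(21j² + 4j) + 4, so t² ≡ 4 (mod 21).

(⟸) This fails: take t = 5. Then 5² = 25 ≡ 4 (mod 21), yet 5 ≡ 5 (mod 21), not 2.

Only the forward direction holds.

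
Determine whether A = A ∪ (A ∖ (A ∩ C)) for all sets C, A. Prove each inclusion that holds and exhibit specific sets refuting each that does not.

(⟹) Let x ∈ A. Then either x ∈ A and x ∉ C; or x ∈ C ∩ A. In each case x ∈ A ∪ (A ∖ (A ∩ C)), so A ⊆ A ∪ (A ∖ (A ∩ C)).

(⟸) Let x ∈ A ∪ (A ∖ (A ∩ C)). Then either x ∈ A and x ∉ C; or x ∈ C ∩ A. In each case x ∈ A, so A ∪ (A ∖ (A ∩ C)) ⊆ A.

The two sets are equal.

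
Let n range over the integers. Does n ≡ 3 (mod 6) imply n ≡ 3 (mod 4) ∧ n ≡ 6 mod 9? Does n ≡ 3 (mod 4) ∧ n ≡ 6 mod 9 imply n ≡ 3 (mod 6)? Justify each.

Only the converse holds.

(⟹) This fails: n = 33 gives 33 ≡ 3 (mod 6) but 33 ≡ 1 (mod 4), so the conjunction on the right does not hold.

(⟸) Conversely, if n ≡ 3 (mod 4) and n ≡ 6 (mod 9), then by the Chinese remainder theorem n ≡ 15 (mod 36). Since 15 ≡ 3 (mod 6) and 6 ∣ 36, we get n ≡ 3 (mod 6).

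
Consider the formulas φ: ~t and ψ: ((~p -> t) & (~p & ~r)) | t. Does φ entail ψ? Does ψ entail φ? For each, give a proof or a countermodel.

(⇒) This fails. Under r = F, p = F, t = F, the left side is true but the right side is false.

(⇐) This fails. Under r = F, p = F, t = T, the left side is false but the right side is true.

Neither implication holds.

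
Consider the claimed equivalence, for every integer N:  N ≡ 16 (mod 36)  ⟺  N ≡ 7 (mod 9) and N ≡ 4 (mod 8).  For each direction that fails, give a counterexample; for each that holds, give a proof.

The forward direction fails; the converse holds.

Converse. If N ≡ 7 (mod 9) and N ≡ 4 (mod 8), then by the Chinese remainder theorem N ≡ 52 (mod 72). Since 52 ≡ 16 (mod 36) and 36 ∣ 72, we get N ≡ 16 (mod 36).

Forward direction. This fails: N = 16 gives 16 ≡ 16 (mod 36) but 16 ≡ 0 (mod 8), so the conjunction on the right does not hold.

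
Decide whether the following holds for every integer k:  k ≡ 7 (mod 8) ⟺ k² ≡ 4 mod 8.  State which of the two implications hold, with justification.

Forward direction. This fails: take k = 7. Then 7 ≡ 7 (mod 8), but 7² = 49 ≡ 1 (mod 8), not 4.

Converse. This fails: take k = 2. Then 2² = 4 ≡ 4 (mod 8), yet 2 ≡ 2 (mod 8), not 7.

(⇒) fails and (⇐) fails.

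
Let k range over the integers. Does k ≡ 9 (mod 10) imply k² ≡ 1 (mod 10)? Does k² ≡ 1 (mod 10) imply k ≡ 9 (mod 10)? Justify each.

The forward direction holds; the converse fails.

[⇒] Suppose k ≡ 9 (mod 10). Write k = 10j + 9. Then (10j + 9)² = 100j² + 180j + 81 = 10(10j² + 18j + 8) + 1, so k² ≡ 1 (mod 10).

[⇐] This fails: take k = 1. Then 1² = 1 ≡ 1 (mod 10), yet 1 ≡ 1 (mod 10), not 9.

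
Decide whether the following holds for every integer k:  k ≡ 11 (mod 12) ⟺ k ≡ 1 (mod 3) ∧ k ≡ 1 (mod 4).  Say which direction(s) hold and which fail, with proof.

(⇒) This fails: k = 11 gives 11 ≡ 11 (mod 12) but 11 ≡ 2 (mod 3), so the conjunction on the right does not hold.

(⇐) This fails: k = 1 satisfies both congruences on the right (1 ≡ 1 mod 3 and 1 ≡ 1 mod 4) yet 1 ≡ 1 (mod 12), not 11.

Neither direction holds.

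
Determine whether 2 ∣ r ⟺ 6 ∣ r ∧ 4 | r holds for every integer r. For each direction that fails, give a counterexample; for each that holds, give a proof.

(⇒) This fails: take r = 2. Certainly 2 ∣ 2, but 6 ∤ 2.

(⇐) Suppose 6 ∣ r and 4 ∣ r. Any common multiple of 6 and 4 is a multiple of their lcm; here lcm(6, 4) = 6·4/gcd(6, 4) = 24/2 = 12, so 12 ∣ r. Since 2 ∣ 12, it follows that 2 ∣ r.

The forward direction fails; the converse holds.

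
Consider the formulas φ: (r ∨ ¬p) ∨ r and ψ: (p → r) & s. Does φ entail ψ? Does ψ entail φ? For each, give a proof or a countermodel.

The forward direction fails; the converse holds.

(←) Assume the antecedent. If p is true, the antecedent forces (p = T, s = T, r = T), and (r ∨ ¬p) ∨ r holds there. If p is false, (r ∨ ¬p) ∨ r reduces to true regardless of the other variables. Either way (r ∨ ¬p) ∨ r holds.

(→) This fails. Under p = F, s = F, r = F, the left side is true but the right side is false.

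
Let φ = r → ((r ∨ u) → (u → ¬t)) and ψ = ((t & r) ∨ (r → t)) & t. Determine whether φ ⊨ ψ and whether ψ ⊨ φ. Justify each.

Neither implication holds.

Forward direction. This fails. Under t = F, r = F, u = F, the left side is true but the right side is false.

Converse. This fails. Under t = T, r = T, u = T, the left side is false but the right side is true.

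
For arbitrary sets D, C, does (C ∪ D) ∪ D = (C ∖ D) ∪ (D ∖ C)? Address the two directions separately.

Only the reverse inclusion holds.

Forward inclusion. This inclusion fails. Take D = {1}, C = {1}; then 1 ∈ (C ∪ D) ∪ D but 1 ∉ (C ∖ D) ∪ (D ∖ C).

Reverse inclusion. Let x ∈ (C ∖ D) ∪ (D ∖ C). Then either x ∈ D and x ∉ C; or x ∈ C and x ∉ D. In each case x ∈ (C ∪ D) ∪ D, so (C ∖ D) ∪ (D ∖ C) ⊆ (C ∪ D) ∪ D.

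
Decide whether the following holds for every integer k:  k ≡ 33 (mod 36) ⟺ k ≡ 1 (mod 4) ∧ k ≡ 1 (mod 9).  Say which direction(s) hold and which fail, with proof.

Neither direction holds.

[⇒] This fails: k = 33 gives 33 ≡ 33 (mod 36) but 33 ≡ 6 (mod 9), so the conjunction on the right does not hold.

[⇐] This fails: k = 1 satisfies both congruences on the right (1 ≡ 1 mod 4 and 1 ≡ 1 mod 9) yet 1 ≡ 1 (mod 36), not 33.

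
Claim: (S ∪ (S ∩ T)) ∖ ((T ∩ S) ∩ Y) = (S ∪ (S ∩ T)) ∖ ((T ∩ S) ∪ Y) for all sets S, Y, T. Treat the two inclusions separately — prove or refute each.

Only the reverse inclusion holds.

Reverse inclusion. Let x ∈ (S ∪ (S ∩ T)) ∖ ((T ∩ S) ∪ Y). Then x ∈ S and x ∉ Y, T, from which x ∈ (S ∪ (S ∩ T)) ∖ ((T ∩ S) ∩ Y).

Forward inclusion. This inclusion fails. Take S = {1}, Y = {1}, T = ∅; then 1 ∈ (S ∪ (S ∩ T)) ∖ ((T ∩ S) ∩ Y) but 1 ∉ (S ∪ (S ∩ T)) ∖ ((T ∩ S) ∪ Y).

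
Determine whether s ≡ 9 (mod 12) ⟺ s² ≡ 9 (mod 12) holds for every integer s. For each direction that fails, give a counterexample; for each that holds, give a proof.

(⟸) This fails: take s = 3. Then 3² = 9 ≡ 9 (mod 12), yet 3 ≡ 3 (mod 12), not 9.

(⟹) Suppose s ≡ 9 (mod 12). Write s = 12j + 9. Then (12j + 9)² = 144j² + 216j + 81 = 12(12j² + 18j + 6) + 9, so s² ≡ 9 (mod 12).

Only the forward direction holds.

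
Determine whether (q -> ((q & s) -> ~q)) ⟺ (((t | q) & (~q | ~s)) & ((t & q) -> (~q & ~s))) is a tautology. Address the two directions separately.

The forward direction fails; the converse holds.

Forward direction. This fails. Under q = F, s = F, t = F, the left side is true but the right side is false.

Converse. Assume the antecedent. If q is true, the antecedent forces (q = T, s = F, t = F), and q -> ((q & s) -> ~q) holds there. If q is false, q -> ((q & s) -> ~q) reduces to true regardless of the other variables. Either way q -> ((q & s) -> ~q) holds.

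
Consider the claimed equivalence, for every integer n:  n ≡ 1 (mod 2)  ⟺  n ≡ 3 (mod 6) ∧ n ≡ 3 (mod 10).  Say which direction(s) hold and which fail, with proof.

Not equivalent: only (⇐) holds.

(⟹) This fails: n = 1 gives 1 ≡ 1 (mod 2) but 1 ≡ 1 (mod 6), so the conjunction on the right does not hold.

(⟸) Conversely, if n ≡ 3 (mod 6) and n ≡ 3 (mod 10), then by the Chinese remainder theorem n ≡ 3 (mod 30). Since 3 ≡ 1 (mod 2) and 2 ∣ 30, we get n ≡ 1 (mod 2).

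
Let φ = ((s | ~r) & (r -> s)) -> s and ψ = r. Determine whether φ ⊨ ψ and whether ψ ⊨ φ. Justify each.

[⇒] This fails. Under s = T, r = F, the left side is true but the right side is false.

[⇐] Assume the antecedent. If s is true, ((s | ~r) & (r -> s)) -> s reduces to true regardless of the other variables. If s is false, the antecedent forces (s = F, r = T), and ((s | ~r) & (r -> s)) -> s holds there. Either way ((s | ~r) & (r -> s)) -> s holds.

The forward direction fails; the converse holds.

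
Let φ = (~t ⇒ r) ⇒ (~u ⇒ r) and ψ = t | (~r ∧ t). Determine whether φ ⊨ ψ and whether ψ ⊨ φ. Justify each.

(⟹) This fails. Under u = F, t = F, r = F, the left side is true but the right side is false.

(⟸) This fails. Under u = F, t = T, r = F, the left side is false but the right side is true.

Neither implication holds.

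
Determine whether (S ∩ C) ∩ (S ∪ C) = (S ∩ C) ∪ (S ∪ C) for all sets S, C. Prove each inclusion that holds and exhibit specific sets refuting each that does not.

Only the forward inclusion holds.

(⊇) This inclusion fails. Take S = {1}, C = ∅; then 1 ∈ (S ∩ C) ∪ (S ∪ C) but 1 ∉ (S ∩ C) ∩ (S ∪ C).

(⊆) Let x ∈ (S ∩ C) ∩ (S ∪ C). Then x ∈ S ∩ C, from which x ∈ (S ∩ C) ∪ (S ∪ C).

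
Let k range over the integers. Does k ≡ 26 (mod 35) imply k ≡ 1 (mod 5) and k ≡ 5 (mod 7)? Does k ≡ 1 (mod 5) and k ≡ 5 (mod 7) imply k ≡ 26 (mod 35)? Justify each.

[⇒] Suppose k ≡ 26 (mod 35); write k = 35j + 26. Since 5 ∣ 35, reducing mod 5 gives k ≡ 26 ≡ 1 (mod 5); since 7 ∣ 35, reducing mod 7 gives k ≡ 26 ≡ 5 (mod 7).

[⇐] Conversely, if k ≡ 1 (mod 5) and k ≡ 5 (mod 7), then by the Chinese remainder theorem k ≡ 26 (mod 35). This is exactly k ≡ 26 (mod 35).

Both directions hold.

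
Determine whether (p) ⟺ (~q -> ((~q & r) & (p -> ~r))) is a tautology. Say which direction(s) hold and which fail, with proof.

Neither direction holds.

Forward direction. This fails. Under q = F, r = F, p = T, the left side is true but the right side is false.

Converse. This fails. Under q = T, r = F, p = F, the left side is false but the right side is true.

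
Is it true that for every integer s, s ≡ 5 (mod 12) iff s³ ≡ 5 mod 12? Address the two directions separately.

Both directions hold; the statement is true.

Forward direction. Suppose s ≡ 5 (mod 12). Write s = 12j + 5. Then (12j + 5)³ = 1728j³ + 2160j² + 900j + 125 = 12(144j³ + 180j² + 75j + 10) + 5, so s³ ≡ 5 (mod 12).

Converse. Suppose s³ ≡ 5 (mod 12). The only residue r in {0, …, 11} with r³ ≡ 5 (mod 12) is r = 5, so s ≡ 5 (mod 12).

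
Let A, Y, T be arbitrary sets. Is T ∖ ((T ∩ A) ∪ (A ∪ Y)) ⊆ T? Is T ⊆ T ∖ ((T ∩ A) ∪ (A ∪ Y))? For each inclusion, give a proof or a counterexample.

The sets are not equal: only the forward inclusion holds.

(⟸) This inclusion fails. Take A = {1}, Y = ∅, T = {1}; then 1 ∈ T but 1 ∉ T ∖ ((T ∩ A) ∪ (A ∪ Y)).

(⟹) Let x ∈ T ∖ ((T ∩ A) ∪ (A ∪ Y)). Then x ∈ T and x ∉ A, Y, from which x ∈ T.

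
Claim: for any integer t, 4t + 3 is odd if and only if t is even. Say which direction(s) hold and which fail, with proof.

(⟹) This fails: take t = 3. Then 4t + 3 = 15, which is odd, yet t = 3 is odd, not even.

(⟸) Suppose t is even. Since 4 is even, 4t is even for every t, so 4t + 3 has the same parity as 3, which is odd. Hence 4t + 3 is odd.

Only the converse holds.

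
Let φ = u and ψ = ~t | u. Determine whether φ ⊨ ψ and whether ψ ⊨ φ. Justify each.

(⟹) Assume the antecedent. If u is true, ~t | u reduces to true regardless of the other variables. If u is false, the antecedent cannot hold. Either way ~t | u holds.

(⟸) This fails. Under u = F, t = F, the left side is false but the right side is true.

Only the forward implication holds.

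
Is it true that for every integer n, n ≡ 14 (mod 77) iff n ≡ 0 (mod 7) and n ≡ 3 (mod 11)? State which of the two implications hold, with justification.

(⇒) Suppose n ≡ 14 (mod 77); write n = 77j + 14. Since 7 ∣ 77, reducing mod 7 gives n ≡ 14 ≡ 0 (mod 7); since 11 ∣ 77, reducing mod 11 gives n ≡ 14 ≡ 3 (mod 11).

(⇐) Conversely, if n ≡ 0 (mod 7) and n ≡ 3 (mod 11), then by the Chinese remainder theorem n ≡ 14 (mod 77). This is exactly n ≡ 14 (mod 77).

The biconditional holds.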